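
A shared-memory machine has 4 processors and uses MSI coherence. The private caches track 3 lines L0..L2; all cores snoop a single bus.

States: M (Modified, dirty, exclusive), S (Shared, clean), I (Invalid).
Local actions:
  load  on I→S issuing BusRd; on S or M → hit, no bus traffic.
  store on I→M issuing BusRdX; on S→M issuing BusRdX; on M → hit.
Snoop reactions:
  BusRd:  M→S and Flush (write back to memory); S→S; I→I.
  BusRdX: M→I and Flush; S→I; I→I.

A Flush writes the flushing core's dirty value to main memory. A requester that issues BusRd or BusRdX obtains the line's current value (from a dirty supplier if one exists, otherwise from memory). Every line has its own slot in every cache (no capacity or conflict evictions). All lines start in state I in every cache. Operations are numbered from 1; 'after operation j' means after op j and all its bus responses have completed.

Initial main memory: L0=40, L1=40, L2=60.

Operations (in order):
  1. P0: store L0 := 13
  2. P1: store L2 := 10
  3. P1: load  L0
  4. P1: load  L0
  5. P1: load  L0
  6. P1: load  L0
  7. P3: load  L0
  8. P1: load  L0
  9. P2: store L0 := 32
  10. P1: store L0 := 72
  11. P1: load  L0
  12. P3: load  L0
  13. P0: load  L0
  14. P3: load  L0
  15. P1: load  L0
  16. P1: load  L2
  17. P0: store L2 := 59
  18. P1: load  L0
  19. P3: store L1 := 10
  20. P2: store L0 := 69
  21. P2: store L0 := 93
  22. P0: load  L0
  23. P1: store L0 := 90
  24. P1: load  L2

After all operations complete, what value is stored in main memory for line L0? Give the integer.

memory[L0] = 93

step 1: P0: store L0 := 13  ⟶  MIII  (L0)  txn=BusRdX  M[L0]=40
step 2: P1: store L2 := 10  ⟶  IMII  (L2)  txn=BusRdX  M[L2]=60
step 3: P1: load  L0  ⟶  SSII  (L0)  txn=BusRd+Flush  M[L0]=13
step 4: P1: load  L0  ⟶  SSII  (L0)  txn=∅  M[L0]=13
step 5: P1: load  L0  ⟶  SSII  (L0)  txn=∅  M[L0]=13
step 6: P1: load  L0  ⟶  SSII  (L0)  txn=∅  M[L0]=13
step 7: P3: load  L0  ⟶  SSIS  (L0)  txn=BusRd  M[L0]=13
step 8: P1: load  L0  ⟶  SSIS  (L0)  txn=∅  M[L0]=13
step 9: P2: store L0 := 32  ⟶  IIMI  (L0)  txn=BusRdX  M[L0]=13
step 10: P1: store L0 := 72  ⟶  IMII  (L0)  txn=BusRdX+Flush  M[L0]=32
step 11: P1: load  L0  ⟶  IMII  (L0)  txn=∅  M[L0]=32
step 12: P3: load  L0  ⟶  ISIS  (L0)  txn=BusRd+Flush  M[L0]=72
step 13: P0: load  L0  ⟶  SSIS  (L0)  txn=BusRd  M[L0]=72
step 14: P3: load  L0  ⟶  SSIS  (L0)  txn=∅  M[L0]=72
step 15: P1: load  L0  ⟶  SSIS  (L0)  txn=∅  M[L0]=72
step 16: P1: load  L2  ⟶  IMII  (L2)  txn=∅  M[L2]=60
step 17: P0: store L2 := 59  ⟶  MIII  (L2)  txn=BusRdX+Flush  M[L2]=10
step 18: P1: load  L0  ⟶  SSIS  (L0)  txn=∅  M[L0]=72
step 19: P3: store L1 := 10  ⟶  IIIM  (L1)  txn=BusRdX  M[L1]=40
step 20: P2: store L0 := 69  ⟶  IIMI  (L0)  txn=BusRdX  M[L0]=72
step 21: P2: store L0 := 93  ⟶  IIMI  (L0)  txn=∅  M[L0]=72
step 22: P0: load  L0  ⟶  SISI  (L0)  txn=BusRd+Flush  M[L0]=93
step 23: P1: store L0 := 90  ⟶  IMII  (L0)  txn=BusRdX  M[L0]=93
step 24: P1: load  L2  ⟶  SSII  (L2)  txn=BusRd+Flush  M[L2]=59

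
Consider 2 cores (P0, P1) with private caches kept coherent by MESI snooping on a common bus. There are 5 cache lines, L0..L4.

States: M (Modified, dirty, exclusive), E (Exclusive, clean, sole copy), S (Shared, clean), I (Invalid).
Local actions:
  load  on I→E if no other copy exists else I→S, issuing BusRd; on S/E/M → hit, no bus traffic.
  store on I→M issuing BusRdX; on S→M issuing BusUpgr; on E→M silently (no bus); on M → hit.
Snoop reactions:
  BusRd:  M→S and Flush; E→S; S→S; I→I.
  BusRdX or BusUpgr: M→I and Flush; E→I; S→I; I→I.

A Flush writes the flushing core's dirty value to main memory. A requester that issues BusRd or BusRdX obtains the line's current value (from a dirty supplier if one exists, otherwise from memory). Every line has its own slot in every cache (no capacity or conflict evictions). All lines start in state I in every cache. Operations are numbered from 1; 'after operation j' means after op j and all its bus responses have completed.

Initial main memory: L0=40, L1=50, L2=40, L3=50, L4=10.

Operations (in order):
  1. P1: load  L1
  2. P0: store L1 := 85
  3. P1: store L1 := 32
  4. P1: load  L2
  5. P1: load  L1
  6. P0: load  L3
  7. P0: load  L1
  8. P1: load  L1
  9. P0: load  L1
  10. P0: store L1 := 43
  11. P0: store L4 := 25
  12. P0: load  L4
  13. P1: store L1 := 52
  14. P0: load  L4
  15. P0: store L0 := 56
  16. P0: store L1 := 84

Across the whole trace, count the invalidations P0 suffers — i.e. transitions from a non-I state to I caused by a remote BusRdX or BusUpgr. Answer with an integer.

step 1: P1: load  L1  ⟶  IE  (L1)  txn=BusRd  M[L1]=50
step 2: P0: store L1 := 85  ⟶  MI  (L1)  txn=BusRdX  M[L1]=50
step 3: P1: store L1 := 32  ⟶  IM  (L1)  txn=BusRdX+Flush  M[L1]=85
step 4: P1: load  L2  ⟶  IE  (L2)  txn=BusRd  M[L2]=40
step 5: P1: load  L1  ⟶  IM  (L1)  txn=∅  M[L1]=85
step 6: P0: load  L3  ⟶  EI  (L3)  txn=BusRd  M[L3]=50
step 7: P0: load  L1  ⟶  SS  (L1)  txn=BusRd+Flush  M[L1]=32
step 8: P1: load  L1  ⟶  SS  (L1)  txn=∅  M[L1]=32
step 9: P0: load  L1  ⟶  SS  (L1)  txn=∅  M[L1]=32
step 10: P0: store L1 := 43  ⟶  MI  (L1)  txn=BusUpgr  M[L1]=32
step 11: P0: store L4 := 25  ⟶  MI  (L4)  txn=BusRdX  M[L4]=10
step 12: P0: load  L4  ⟶  MI  (L4)  txn=∅  M[L4]=10
step 13: P1: store L1 := 52  ⟶  IM  (L1)  txn=BusRdX+Flush  M[L1]=43
step 14: P0: load  L4  ⟶  MI  (L4)  txn=∅  M[L4]=10
step 15: P0: store L0 := 56  ⟶  MI  (L0)  txn=BusRdX  M[L0]=40
step 16: P0: store L1 := 84  ⟶  MI  (L1)  txn=BusRdX+Flush  M[L1]=52

invalidations = 2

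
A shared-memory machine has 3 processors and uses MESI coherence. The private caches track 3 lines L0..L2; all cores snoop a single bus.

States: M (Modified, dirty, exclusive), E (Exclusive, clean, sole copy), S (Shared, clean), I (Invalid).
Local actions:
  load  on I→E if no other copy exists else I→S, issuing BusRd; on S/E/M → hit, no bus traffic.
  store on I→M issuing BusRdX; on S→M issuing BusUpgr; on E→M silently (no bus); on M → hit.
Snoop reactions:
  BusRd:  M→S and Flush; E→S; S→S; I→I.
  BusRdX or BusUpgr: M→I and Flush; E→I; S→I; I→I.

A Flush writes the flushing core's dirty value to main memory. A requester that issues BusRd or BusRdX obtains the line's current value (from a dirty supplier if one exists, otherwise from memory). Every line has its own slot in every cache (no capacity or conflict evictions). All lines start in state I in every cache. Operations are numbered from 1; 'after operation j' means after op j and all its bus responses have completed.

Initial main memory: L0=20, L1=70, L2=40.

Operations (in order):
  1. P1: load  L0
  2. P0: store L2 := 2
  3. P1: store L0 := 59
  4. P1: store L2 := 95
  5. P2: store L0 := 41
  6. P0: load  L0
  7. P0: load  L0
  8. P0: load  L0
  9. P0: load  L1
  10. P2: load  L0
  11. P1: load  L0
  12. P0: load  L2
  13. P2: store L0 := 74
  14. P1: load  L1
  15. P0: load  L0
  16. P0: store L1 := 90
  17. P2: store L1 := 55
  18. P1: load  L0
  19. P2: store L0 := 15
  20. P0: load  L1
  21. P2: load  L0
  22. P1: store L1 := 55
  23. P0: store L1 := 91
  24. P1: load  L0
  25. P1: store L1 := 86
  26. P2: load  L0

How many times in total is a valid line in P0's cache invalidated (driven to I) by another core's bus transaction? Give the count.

1. P1: load  L0  bus=[BusRd]  L0: P0=I P1=E P2=I  mem[L0]=20
2. P0: store L2 := 2  bus=[BusRdX]  L2: P0=M P1=I P2=I  mem[L2]=40
3. P1: store L0 := 59  bus=[-]  L0: P0=I P1=M P2=I  mem[L0]=20
4. P1: store L2 := 95  bus=[BusRdX,Flush]  L2: P0=I P1=M P2=I  mem[L2]=2
5. P2: store L0 := 41  bus=[BusRdX,Flush]  L0: P0=I P1=I P2=M  mem[L0]=59
6. P0: load  L0  bus=[BusRd,Flush]  L0: P0=S P1=I P2=S  mem[L0]=41
7. P0: load  L0  bus=[-]  L0: P0=S P1=I P2=S  mem[L0]=41
8. P0: load  L0  bus=[-]  L0: P0=S P1=I P2=S  mem[L0]=41
9. P0: load  L1  bus=[BusRd]  L1: P0=E P1=I P2=I  mem[L1]=70
10. P2: load  L0  bus=[-]  L0: P0=S P1=I P2=S  mem[L0]=41
11. P1: load  L0  bus=[BusRd]  L0: P0=S P1=S P2=S  mem[L0]=41
12. P0: load  L2  bus=[BusRd,Flush]  L2: P0=S P1=S P2=I  mem[L2]=95
13. P2: store L0 := 74  bus=[BusUpgr]  L0: P0=I P1=I P2=M  mem[L0]=41
14. P1: load  L1  bus=[BusRd]  L1: P0=S P1=S P2=I  mem[L1]=70
15. P0: load  L0  bus=[BusRd,Flush]  L0: P0=S P1=I P2=S  mem[L0]=74
16. P0: store L1 := 90  bus=[BusUpgr]  L1: P0=M P1=I P2=I  mem[L1]=70
17. P2: store L1 := 55  bus=[BusRdX,Flush]  L1: P0=I P1=I P2=M  mem[L1]=90
18. P1: load  L0  bus=[BusRd]  L0: P0=S P1=S P2=S  mem[L0]=74
19. P2: store L0 := 15  bus=[BusUpgr]  L0: P0=I P1=I P2=M  mem[L0]=74
20. P0: load  L1  bus=[BusRd,Flush]  L1: P0=S P1=I P2=S  mem[L1]=55
21. P2: load  L0  bus=[-]  L0: P0=I P1=I P2=M  mem[L0]=74
22. P1: store L1 := 55  bus=[BusRdX]  L1: P0=I P1=M P2=I  mem[L1]=55
23. P0: store L1 := 91  bus=[BusRdX,Flush]  L1: P0=M P1=I P2=I  mem[L1]=55
24. P1: load  L0  bus=[BusRd,Flush]  L0: P0=I P1=S P2=S  mem[L0]=15
25. P1: store L1 := 86  bus=[BusRdX,Flush]  L1: P0=I P1=M P2=I  mem[L1]=91
26. P2: load  L0  bus=[-]  L0: P0=I P1=S P2=S  mem[L0]=15

invalidations = 6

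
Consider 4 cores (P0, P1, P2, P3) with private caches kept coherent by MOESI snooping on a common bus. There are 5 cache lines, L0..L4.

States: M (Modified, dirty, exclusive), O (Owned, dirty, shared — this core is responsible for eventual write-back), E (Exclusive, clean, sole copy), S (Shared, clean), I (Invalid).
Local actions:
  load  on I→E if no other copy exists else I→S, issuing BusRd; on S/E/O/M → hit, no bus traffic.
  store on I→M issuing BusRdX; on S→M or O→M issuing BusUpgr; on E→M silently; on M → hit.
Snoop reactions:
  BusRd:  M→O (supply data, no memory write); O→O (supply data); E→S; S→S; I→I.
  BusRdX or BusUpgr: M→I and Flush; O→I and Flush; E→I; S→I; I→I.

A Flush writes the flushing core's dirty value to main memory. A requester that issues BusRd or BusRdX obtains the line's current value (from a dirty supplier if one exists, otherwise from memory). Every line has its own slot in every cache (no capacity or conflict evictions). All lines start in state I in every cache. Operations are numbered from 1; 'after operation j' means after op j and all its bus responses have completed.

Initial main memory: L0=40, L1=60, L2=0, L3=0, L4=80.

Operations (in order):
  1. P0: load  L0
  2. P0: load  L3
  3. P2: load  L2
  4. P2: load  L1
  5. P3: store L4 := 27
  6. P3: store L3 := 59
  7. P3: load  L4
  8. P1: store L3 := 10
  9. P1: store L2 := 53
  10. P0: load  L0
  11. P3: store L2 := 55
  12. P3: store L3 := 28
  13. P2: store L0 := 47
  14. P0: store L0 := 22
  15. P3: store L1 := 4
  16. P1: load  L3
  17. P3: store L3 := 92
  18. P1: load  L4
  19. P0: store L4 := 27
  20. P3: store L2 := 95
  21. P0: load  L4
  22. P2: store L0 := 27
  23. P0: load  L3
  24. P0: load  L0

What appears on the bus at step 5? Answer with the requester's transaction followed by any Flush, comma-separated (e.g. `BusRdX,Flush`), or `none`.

step 1: P0: load  L0  ⟶  EIII  (L0)  txn=BusRd  M[L0]=40
step 2: P0: load  L3  ⟶  EIII  (L3)  txn=BusRd  M[L3]=0
step 3: P2: load  L2  ⟶  IIEI  (L2)  txn=BusRd  M[L2]=0
step 4: P2: load  L1  ⟶  IIEI  (L1)  txn=BusRd  M[L1]=60
step 5: P3: store L4 := 27  ⟶  IIIM  (L4)  txn=BusRdX  M[L4]=80
step 6: P3: store L3 := 59  ⟶  IIIM  (L3)  txn=BusRdX  M[L3]=0
step 7: P3: load  L4  ⟶  IIIM  (L4)  txn=∅  M[L4]=80
step 8: P1: store L3 := 10  ⟶  IMII  (L3)  txn=BusRdX+Flush  M[L3]=59
step 9: P1: store L2 := 53  ⟶  IMII  (L2)  txn=BusRdX  M[L2]=0
step 10: P0: load  L0  ⟶  EIII  (L0)  txn=∅  M[L0]=40
step 11: P3: store L2 := 55  ⟶  IIIM  (L2)  txn=BusRdX+Flush  M[L2]=53
step 12: P3: store L3 := 28  ⟶  IIIM  (L3)  txn=BusRdX+Flush  M[L3]=10
step 13: P2: store L0 := 47  ⟶  IIMI  (L0)  txn=BusRdX  M[L0]=40
step 14: P0: store L0 := 22  ⟶  MIII  (L0)  txn=BusRdX+Flush  M[L0]=47
step 15: P3: store L1 := 4  ⟶  IIIM  (L1)  txn=BusRdX  M[L1]=60
step 16: P1: load  L3  ⟶  ISIO  (L3)  txn=BusRd  M[L3]=10
step 17: P3: store L3 := 92  ⟶  IIIM  (L3)  txn=BusUpgr  M[L3]=10
step 18: P1: load  L4  ⟶  ISIO  (L4)  txn=BusRd  M[L4]=80
step 19: P0: store L4 := 27  ⟶  MIII  (L4)  txn=BusRdX+Flush  M[L4]=27
step 20: P3: store L2 := 95  ⟶  IIIM  (L2)  txn=∅  M[L2]=53
step 21: P0: load  L4  ⟶  MIII  (L4)  txn=∅  M[L4]=27
step 22: P2: store L0 := 27  ⟶  IIMI  (L0)  txn=BusRdX+Flush  M[L0]=22
step 23: P0: load  L3  ⟶  SIIO  (L3)  txn=BusRd  M[L3]=10
step 24: P0: load  L0  ⟶  SIOI  (L0)  txn=BusRd  M[L0]=22

bus = BusRdX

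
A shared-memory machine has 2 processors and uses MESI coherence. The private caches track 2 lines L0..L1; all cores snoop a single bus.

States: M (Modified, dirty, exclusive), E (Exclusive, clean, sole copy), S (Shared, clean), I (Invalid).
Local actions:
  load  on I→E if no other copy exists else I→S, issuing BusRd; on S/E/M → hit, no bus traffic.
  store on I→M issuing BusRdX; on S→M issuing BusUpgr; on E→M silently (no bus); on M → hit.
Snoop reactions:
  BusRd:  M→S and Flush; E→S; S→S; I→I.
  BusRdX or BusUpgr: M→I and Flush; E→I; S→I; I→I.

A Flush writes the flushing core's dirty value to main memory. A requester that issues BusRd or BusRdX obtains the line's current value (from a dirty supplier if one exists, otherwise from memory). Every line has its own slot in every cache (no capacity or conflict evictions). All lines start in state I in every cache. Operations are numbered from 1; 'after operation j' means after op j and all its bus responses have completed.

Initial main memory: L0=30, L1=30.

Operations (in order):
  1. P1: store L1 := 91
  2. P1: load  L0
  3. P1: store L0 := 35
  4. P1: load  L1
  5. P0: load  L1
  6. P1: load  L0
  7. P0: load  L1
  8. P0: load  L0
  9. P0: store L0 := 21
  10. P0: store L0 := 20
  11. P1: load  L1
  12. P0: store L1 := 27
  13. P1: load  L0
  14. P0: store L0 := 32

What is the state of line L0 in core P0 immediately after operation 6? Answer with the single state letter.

state = I

1. P1: store L1 := 91  bus=[BusRdX]  L1: P0=I P1=M  mem[L1]=30
2. P1: load  L0  bus=[BusRd]  L0: P0=I P1=E  mem[L0]=30
3. P1: store L0 := 35  bus=[-]  L0: P0=I P1=M  mem[L0]=30
4. P1: load  L1  bus=[-]  L1: P0=I P1=M  mem[L1]=30
5. P0: load  L1  bus=[BusRd,Flush]  L1: P0=S P1=S  mem[L1]=91
6. P1: load  L0  bus=[-]  L0: P0=I P1=M  mem[L0]=30
7. P0: load  L1  bus=[-]  L1: P0=S P1=S  mem[L1]=91
8. P0: load  L0  bus=[BusRd,Flush]  L0: P0=S P1=S  mem[L0]=35
9. P0: store L0 := 21  bus=[BusUpgr]  L0: P0=M P1=I  mem[L0]=35
10. P0: store L0 := 20  bus=[-]  L0: P0=M P1=I  mem[L0]=35
11. P1: load  L1  bus=[-]  L1: P0=S P1=S  mem[L1]=91
12. P0: store L1 := 27  bus=[BusUpgr]  L1: P0=M P1=I  mem[L1]=91
13. P1: load  L0  bus=[BusRd,Flush]  L0: P0=S P1=S  mem[L0]=20
14. P0: store L0 := 32  bus=[BusUpgr]  L0: P0=M P1=I  mem[L0]=20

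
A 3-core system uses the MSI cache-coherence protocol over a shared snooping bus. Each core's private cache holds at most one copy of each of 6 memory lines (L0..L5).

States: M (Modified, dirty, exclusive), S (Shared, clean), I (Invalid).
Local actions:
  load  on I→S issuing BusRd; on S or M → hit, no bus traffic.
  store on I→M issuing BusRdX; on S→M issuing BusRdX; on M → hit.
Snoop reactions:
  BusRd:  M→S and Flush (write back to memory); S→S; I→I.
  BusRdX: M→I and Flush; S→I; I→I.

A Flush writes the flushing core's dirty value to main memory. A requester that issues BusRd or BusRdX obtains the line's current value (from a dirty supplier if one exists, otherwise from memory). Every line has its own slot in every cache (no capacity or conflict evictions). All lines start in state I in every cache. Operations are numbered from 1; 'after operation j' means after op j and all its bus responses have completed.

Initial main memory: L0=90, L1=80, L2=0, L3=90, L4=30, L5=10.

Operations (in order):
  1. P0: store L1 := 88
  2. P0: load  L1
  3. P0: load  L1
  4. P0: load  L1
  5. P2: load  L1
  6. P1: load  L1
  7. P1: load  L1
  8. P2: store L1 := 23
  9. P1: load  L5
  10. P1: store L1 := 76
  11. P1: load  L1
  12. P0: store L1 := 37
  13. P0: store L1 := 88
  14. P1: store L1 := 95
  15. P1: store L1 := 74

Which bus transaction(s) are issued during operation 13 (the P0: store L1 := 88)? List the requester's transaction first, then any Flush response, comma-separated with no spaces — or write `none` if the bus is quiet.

bus = none

  op1 P0: store L1 := 88 → M/I/I on L1; bus BusRdX; mem=80
  op2 P0: load  L1 → M/I/I on L1; bus (none); mem=80
  op3 P0: load  L1 → M/I/I on L1; bus (none); mem=80
  op4 P0: load  L1 → M/I/I on L1; bus (none); mem=80
  op5 P2: load  L1 → S/I/S on L1; bus BusRd Flush; mem=88
  op6 P1: load  L1 → S/S/S on L1; bus BusRd; mem=88
  op7 P1: load  L1 → S/S/S on L1; bus (none); mem=88
  op8 P2: store L1 := 23 → I/I/M on L1; bus BusRdX; mem=88
  op9 P1: load  L5 → I/S/I on L5; bus BusRd; mem=10
  op10 P1: store L1 := 76 → I/M/I on L1; bus BusRdX Flush; mem=23
  op11 P1: load  L1 → I/M/I on L1; bus (none); mem=23
  op12 P0: store L1 := 37 → M/I/I on L1; bus BusRdX Flush; mem=76
  op13 P0: store L1 := 88 → M/I/I on L1; bus (none); mem=76
  op14 P1: store L1 := 95 → I/M/I on L1; bus BusRdX Flush; mem=88
  op15 P1: store L1 := 74 → I/M/I on L1; bus (none); mem=88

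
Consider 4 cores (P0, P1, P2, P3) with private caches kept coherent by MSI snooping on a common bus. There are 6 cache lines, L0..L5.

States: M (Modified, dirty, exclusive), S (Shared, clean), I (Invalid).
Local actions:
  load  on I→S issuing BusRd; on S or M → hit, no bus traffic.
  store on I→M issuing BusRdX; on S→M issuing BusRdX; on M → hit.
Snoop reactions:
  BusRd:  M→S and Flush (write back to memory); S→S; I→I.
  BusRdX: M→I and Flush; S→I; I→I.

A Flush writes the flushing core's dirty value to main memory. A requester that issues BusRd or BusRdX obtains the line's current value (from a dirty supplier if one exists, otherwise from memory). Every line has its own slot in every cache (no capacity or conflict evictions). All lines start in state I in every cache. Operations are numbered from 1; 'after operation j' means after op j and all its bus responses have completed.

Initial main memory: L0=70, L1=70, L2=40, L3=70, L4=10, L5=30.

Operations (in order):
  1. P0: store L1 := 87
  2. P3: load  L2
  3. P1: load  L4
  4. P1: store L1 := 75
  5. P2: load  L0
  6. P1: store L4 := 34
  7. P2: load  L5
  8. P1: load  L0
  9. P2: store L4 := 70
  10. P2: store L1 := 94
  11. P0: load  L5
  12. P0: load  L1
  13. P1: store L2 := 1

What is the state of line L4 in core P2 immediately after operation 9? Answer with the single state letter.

  op1 P0: store L1 := 87 → M/I/I/I on L1; bus BusRdX; mem=70
  op2 P3: load  L2 → I/I/I/S on L2; bus BusRd; mem=40
  op3 P1: load  L4 → I/S/I/I on L4; bus BusRd; mem=10
  op4 P1: store L1 := 75 → I/M/I/I on L1; bus BusRdX Flush; mem=87
  op5 P2: load  L0 → I/I/S/I on L0; bus BusRd; mem=70
  op6 P1: store L4 := 34 → I/M/I/I on L4; bus BusRdX; mem=10
  op7 P2: load  L5 → I/I/S/I on L5; bus BusRd; mem=30
  op8 P1: load  L0 → I/S/S/I on L0; bus BusRd; mem=70
  op9 P2: store L4 := 70 → I/I/M/I on L4; bus BusRdX Flush; mem=34
  op10 P2: store L1 := 94 → I/I/M/I on L1; bus BusRdX Flush; mem=75
  op11 P0: load  L5 → S/I/S/I on L5; bus BusRd; mem=30
  op12 P0: load  L1 → S/I/S/I on L1; bus BusRd Flush; mem=94
  op13 P1: store L2 := 1 → I/M/I/I on L2; bus BusRdX; mem=40

state = M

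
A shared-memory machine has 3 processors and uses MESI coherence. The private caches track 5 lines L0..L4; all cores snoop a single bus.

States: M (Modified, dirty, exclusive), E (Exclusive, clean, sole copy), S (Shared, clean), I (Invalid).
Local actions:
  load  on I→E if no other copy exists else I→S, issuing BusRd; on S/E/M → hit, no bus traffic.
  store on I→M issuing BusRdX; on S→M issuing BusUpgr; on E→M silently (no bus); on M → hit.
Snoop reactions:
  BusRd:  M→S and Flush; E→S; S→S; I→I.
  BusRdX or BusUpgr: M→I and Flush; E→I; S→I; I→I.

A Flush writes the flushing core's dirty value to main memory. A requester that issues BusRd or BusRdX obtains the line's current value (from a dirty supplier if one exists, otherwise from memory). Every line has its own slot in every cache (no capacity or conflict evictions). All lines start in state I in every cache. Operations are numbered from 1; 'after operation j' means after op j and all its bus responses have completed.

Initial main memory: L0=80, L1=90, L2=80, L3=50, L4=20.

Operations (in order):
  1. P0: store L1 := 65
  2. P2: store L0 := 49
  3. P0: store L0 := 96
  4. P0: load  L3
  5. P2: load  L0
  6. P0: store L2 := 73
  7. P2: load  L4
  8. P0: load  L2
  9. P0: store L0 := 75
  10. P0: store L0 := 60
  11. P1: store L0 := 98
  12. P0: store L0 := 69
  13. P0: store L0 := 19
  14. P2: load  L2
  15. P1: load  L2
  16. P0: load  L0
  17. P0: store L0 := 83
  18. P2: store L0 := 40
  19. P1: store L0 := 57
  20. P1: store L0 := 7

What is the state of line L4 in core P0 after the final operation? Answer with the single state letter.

1. P0: store L1 := 65  bus=[BusRdX]  L1: P0=M P1=I P2=I  mem[L1]=90
2. P2: store L0 := 49  bus=[BusRdX]  L0: P0=I P1=I P2=M  mem[L0]=80
3. P0: store L0 := 96  bus=[BusRdX,Flush]  L0: P0=M P1=I P2=I  mem[L0]=49
4. P0: load  L3  bus=[BusRd]  L3: P0=E P1=I P2=I  mem[L3]=50
5. P2: load  L0  bus=[BusRd,Flush]  L0: P0=S P1=I P2=S  mem[L0]=96
6. P0: store L2 := 73  bus=[BusRdX]  L2: P0=M P1=I P2=I  mem[L2]=80
7. P2: load  L4  bus=[BusRd]  L4: P0=I P1=I P2=E  mem[L4]=20
8. P0: load  L2  bus=[-]  L2: P0=M P1=I P2=I  mem[L2]=80
9. P0: store L0 := 75  bus=[BusUpgr]  L0: P0=M P1=I P2=I  mem[L0]=96
10. P0: store L0 := 60  bus=[-]  L0: P0=M P1=I P2=I  mem[L0]=96
11. P1: store L0 := 98  bus=[BusRdX,Flush]  L0: P0=I P1=M P2=I  mem[L0]=60
12. P0: store L0 := 69  bus=[BusRdX,Flush]  L0: P0=M P1=I P2=I  mem[L0]=98
13. P0: store L0 := 19  bus=[-]  L0: P0=M P1=I P2=I  mem[L0]=98
14. P2: load  L2  bus=[BusRd,Flush]  L2: P0=S P1=I P2=S  mem[L2]=73
15. P1: load  L2  bus=[BusRd]  L2: P0=S P1=S P2=S  mem[L2]=73
16. P0: load  L0  bus=[-]  L0: P0=M P1=I P2=I  mem[L0]=98
17. P0: store L0 := 83  bus=[-]  L0: P0=M P1=I P2=I  mem[L0]=98
18. P2: store L0 := 40  bus=[BusRdX,Flush]  L0: P0=I P1=I P2=M  mem[L0]=83
19. P1: store L0 := 57  bus=[BusRdX,Flush]  L0: P0=I P1=M P2=I  mem[L0]=40
20. P1: store L0 := 7  bus=[-]  L0: P0=I P1=M P2=I  mem[L0]=40

state = I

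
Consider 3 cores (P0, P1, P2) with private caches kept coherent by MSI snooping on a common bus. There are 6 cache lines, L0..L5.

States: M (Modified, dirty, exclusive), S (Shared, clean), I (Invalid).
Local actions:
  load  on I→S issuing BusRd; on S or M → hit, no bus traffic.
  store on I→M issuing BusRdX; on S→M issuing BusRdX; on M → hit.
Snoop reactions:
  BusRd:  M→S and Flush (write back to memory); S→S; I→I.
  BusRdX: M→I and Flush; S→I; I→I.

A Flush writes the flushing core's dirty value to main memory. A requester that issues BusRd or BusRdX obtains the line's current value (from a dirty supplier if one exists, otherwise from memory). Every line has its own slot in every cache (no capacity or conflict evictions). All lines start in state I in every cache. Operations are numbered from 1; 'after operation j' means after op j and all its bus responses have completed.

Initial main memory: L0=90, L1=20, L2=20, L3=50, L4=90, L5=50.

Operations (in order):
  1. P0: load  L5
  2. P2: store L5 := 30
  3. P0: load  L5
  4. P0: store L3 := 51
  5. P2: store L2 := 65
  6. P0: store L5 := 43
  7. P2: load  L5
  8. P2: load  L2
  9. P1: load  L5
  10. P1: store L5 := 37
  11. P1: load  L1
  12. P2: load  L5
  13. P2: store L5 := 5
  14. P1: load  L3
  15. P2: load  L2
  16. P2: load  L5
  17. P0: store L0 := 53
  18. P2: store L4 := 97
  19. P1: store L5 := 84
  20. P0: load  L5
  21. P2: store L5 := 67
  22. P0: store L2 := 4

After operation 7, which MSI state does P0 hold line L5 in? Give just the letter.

state = S

  op1 P0: load  L5 → S/I/I on L5; bus BusRd; mem=50
  op2 P2: store L5 := 30 → I/I/M on L5; bus BusRdX; mem=50
  op3 P0: load  L5 → S/I/S on L5; bus BusRd Flush; mem=30
  op4 P0: store L3 := 51 → M/I/I on L3; bus BusRdX; mem=50
  op5 P2: store L2 := 65 → I/I/M on L2; bus BusRdX; mem=20
  op6 P0: store L5 := 43 → M/I/I on L5; bus BusRdX; mem=30
  op7 P2: load  L5 → S/I/S on L5; bus BusRd Flush; mem=43
  op8 P2: load  L2 → I/I/M on L2; bus (none); mem=20
  op9 P1: load  L5 → S/S/S on L5; bus BusRd; mem=43
  op10 P1: store L5 := 37 → I/M/I on L5; bus BusRdX; mem=43
  op11 P1: load  L1 → I/S/I on L1; bus BusRd; mem=20
  op12 P2: load  L5 → I/S/S on L5; bus BusRd Flush; mem=37
  op13 P2: store L5 := 5 → I/I/M on L5; bus BusRdX; mem=37
  op14 P1: load  L3 → S/S/I on L3; bus BusRd Flush; mem=51
  op15 P2: load  L2 → I/I/M on L2; bus (none); mem=20
  op16 P2: load  L5 → I/I/M on L5; bus (none); mem=37
  op17 P0: store L0 := 53 → M/I/I on L0; bus BusRdX; mem=90
  op18 P2: store L4 := 97 → I/I/M on L4; bus BusRdX; mem=90
  op19 P1: store L5 := 84 → I/M/I on L5; bus BusRdX Flush; mem=5
  op20 P0: load  L5 → S/S/I on L5; bus BusRd Flush; mem=84
  op21 P2: store L5 := 67 → I/I/M on L5; bus BusRdX; mem=84
  op22 P0: store L2 := 4 → M/I/I on L2; bus BusRdX Flush; mem=65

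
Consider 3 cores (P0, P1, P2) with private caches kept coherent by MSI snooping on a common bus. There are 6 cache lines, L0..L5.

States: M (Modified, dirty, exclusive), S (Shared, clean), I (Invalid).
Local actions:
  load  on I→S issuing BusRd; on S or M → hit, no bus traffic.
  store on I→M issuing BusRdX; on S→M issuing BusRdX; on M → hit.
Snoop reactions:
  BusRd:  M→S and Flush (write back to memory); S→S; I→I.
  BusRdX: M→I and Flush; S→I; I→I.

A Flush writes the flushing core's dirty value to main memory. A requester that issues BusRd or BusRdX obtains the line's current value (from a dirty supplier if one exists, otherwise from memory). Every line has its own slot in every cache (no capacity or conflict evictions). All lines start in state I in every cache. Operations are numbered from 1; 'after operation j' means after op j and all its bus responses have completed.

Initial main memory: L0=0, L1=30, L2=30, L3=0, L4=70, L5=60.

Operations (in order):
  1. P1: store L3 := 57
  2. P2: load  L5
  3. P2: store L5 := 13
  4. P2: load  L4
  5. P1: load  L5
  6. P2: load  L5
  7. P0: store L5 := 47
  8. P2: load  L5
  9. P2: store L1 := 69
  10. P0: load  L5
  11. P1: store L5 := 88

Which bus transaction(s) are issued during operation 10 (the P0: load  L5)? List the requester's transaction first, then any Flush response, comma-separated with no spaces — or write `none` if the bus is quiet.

bus = none

  op1 P1: store L3 := 57 → I/M/I on L3; bus BusRdX; mem=0
  op2 P2: load  L5 → I/I/S on L5; bus BusRd; mem=60
  op3 P2: store L5 := 13 → I/I/M on L5; bus BusRdX; mem=60
  op4 P2: load  L4 → I/I/S on L4; bus BusRd; mem=70
  op5 P1: load  L5 → I/S/S on L5; bus BusRd Flush; mem=13
  op6 P2: load  L5 → I/S/S on L5; bus (none); mem=13
  op7 P0: store L5 := 47 → M/I/I on L5; bus BusRdX; mem=13
  op8 P2: load  L5 → S/I/S on L5; bus BusRd Flush; mem=47
  op9 P2: store L1 := 69 → I/I/M on L1; bus BusRdX; mem=30
  op10 P0: load  L5 → S/I/S on L5; bus (none); mem=47
  op11 P1: store L5 := 88 → I/M/I on L5; bus BusRdX; mem=47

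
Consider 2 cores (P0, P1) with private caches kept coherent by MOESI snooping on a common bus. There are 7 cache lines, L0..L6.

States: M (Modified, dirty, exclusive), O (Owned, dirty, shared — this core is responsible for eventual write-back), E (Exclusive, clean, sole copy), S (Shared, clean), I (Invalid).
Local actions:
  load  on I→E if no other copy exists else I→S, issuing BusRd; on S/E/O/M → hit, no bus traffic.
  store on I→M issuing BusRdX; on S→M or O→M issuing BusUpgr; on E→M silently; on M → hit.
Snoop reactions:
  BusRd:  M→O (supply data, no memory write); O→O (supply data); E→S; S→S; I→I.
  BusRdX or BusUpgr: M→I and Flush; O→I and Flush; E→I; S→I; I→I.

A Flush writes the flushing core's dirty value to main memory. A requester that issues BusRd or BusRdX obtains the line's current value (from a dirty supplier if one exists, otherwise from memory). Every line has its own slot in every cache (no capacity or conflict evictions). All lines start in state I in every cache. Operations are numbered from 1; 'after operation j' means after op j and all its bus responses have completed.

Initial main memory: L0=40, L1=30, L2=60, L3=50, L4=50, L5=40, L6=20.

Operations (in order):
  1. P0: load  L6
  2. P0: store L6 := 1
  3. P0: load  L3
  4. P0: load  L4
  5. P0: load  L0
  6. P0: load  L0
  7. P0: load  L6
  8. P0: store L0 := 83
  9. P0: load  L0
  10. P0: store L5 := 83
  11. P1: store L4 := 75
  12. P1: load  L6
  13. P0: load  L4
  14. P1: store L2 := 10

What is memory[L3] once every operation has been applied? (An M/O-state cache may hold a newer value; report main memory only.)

memory[L3] = 50

step 1: P0: load  L6  ⟶  EI  (L6)  txn=BusRd  M[L6]=20
step 2: P0: store L6 := 1  ⟶  MI  (L6)  txn=∅  M[L6]=20
step 3: P0: load  L3  ⟶  EI  (L3)  txn=BusRd  M[L3]=50
step 4: P0: load  L4  ⟶  EI  (L4)  txn=BusRd  M[L4]=50
step 5: P0: load  L0  ⟶  EI  (L0)  txn=BusRd  M[L0]=40
step 6: P0: load  L0  ⟶  EI  (L0)  txn=∅  M[L0]=40
step 7: P0: load  L6  ⟶  MI  (L6)  txn=∅  M[L6]=20
step 8: P0: store L0 := 83  ⟶  MI  (L0)  txn=∅  M[L0]=40
step 9: P0: load  L0  ⟶  MI  (L0)  txn=∅  M[L0]=40
step 10: P0: store L5 := 83  ⟶  MI  (L5)  txn=BusRdX  M[L5]=40
step 11: P1: store L4 := 75  ⟶  IM  (L4)  txn=BusRdX  M[L4]=50
step 12: P1: load  L6  ⟶  OS  (L6)  txn=BusRd  M[L6]=20
step 13: P0: load  L4  ⟶  SO  (L4)  txn=BusRd  M[L4]=50
step 14: P1: store L2 := 10  ⟶  IM  (L2)  txn=BusRdX  M[L2]=60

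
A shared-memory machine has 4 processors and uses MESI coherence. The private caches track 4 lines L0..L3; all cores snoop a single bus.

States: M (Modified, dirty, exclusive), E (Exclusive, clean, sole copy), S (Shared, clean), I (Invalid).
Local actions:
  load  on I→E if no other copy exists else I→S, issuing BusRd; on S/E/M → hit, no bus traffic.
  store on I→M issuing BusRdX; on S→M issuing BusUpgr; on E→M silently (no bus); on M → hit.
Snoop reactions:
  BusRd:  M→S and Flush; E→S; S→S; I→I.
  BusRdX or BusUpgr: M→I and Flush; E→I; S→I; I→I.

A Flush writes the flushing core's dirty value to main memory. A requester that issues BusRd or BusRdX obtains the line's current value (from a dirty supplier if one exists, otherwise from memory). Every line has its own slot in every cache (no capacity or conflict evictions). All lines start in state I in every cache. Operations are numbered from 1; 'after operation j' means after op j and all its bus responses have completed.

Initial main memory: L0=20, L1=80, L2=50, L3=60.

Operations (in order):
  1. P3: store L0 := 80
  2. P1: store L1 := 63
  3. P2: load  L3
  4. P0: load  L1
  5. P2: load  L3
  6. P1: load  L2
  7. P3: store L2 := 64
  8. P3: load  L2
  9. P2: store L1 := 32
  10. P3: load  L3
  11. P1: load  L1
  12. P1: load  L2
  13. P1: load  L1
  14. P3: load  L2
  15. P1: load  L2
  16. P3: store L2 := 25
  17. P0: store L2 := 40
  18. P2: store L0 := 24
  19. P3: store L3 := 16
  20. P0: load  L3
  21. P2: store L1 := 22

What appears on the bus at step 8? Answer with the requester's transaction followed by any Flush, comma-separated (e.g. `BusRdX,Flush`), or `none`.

bus = none

[1] P3: store L0 := 80 | P0:I, P1:I, P2:I, P3:M(80) | bus: BusRdX
[2] P1: store L1 := 63 | P0:I, P1:M(63), P2:I, P3:I | bus: BusRdX
[3] P2: load  L3 | P0:I, P1:I, P2:E(60), P3:I | bus: BusRd
[4] P0: load  L1 | P0:S(63), P1:S(63), P2:I, P3:I | bus: BusRd,Flush
[5] P2: load  L3 | P0:I, P1:I, P2:E(60), P3:I | bus: none
[6] P1: load  L2 | P0:I, P1:E(50), P2:I, P3:I | bus: BusRd
[7] P3: store L2 := 64 | P0:I, P1:I, P2:I, P3:M(64) | bus: BusRdX
[8] P3: load  L2 | P0:I, P1:I, P2:I, P3:M(64) | bus: none
[9] P2: store L1 := 32 | P0:I, P1:I, P2:M(32), P3:I | bus: BusRdX
[10] P3: load  L3 | P0:I, P1:I, P2:S(60), P3:S(60) | bus: BusRd
[11] P1: load  L1 | P0:I, P1:S(32), P2:S(32), P3:I | bus: BusRd,Flush
[12] P1: load  L2 | P0:I, P1:S(64), P2:I, P3:S(64) | bus: BusRd,Flush
[13] P1: load  L1 | P0:I, P1:S(32), P2:S(32), P3:I | bus: none
[14] P3: load  L2 | P0:I, P1:S(64), P2:I, P3:S(64) | bus: none
[15] P1: load  L2 | P0:I, P1:S(64), P2:I, P3:S(64) | bus: none
[16] P3: store L2 := 25 | P0:I, P1:I, P2:I, P3:M(25) | bus: BusUpgr
[17] P0: store L2 := 40 | P0:M(40), P1:I, P2:I, P3:I | bus: BusRdX,Flush
[18] P2: store L0 := 24 | P0:I, P1:I, P2:M(24), P3:I | bus: BusRdX,Flush
[19] P3: store L3 := 16 | P0:I, P1:I, P2:I, P3:M(16) | bus: BusUpgr
[20] P0: load  L3 | P0:S(16), P1:I, P2:I, P3:S(16) | bus: BusRd,Flush
[21] P2: store L1 := 22 | P0:I, P1:I, P2:M(22), P3:I | bus: BusUpgr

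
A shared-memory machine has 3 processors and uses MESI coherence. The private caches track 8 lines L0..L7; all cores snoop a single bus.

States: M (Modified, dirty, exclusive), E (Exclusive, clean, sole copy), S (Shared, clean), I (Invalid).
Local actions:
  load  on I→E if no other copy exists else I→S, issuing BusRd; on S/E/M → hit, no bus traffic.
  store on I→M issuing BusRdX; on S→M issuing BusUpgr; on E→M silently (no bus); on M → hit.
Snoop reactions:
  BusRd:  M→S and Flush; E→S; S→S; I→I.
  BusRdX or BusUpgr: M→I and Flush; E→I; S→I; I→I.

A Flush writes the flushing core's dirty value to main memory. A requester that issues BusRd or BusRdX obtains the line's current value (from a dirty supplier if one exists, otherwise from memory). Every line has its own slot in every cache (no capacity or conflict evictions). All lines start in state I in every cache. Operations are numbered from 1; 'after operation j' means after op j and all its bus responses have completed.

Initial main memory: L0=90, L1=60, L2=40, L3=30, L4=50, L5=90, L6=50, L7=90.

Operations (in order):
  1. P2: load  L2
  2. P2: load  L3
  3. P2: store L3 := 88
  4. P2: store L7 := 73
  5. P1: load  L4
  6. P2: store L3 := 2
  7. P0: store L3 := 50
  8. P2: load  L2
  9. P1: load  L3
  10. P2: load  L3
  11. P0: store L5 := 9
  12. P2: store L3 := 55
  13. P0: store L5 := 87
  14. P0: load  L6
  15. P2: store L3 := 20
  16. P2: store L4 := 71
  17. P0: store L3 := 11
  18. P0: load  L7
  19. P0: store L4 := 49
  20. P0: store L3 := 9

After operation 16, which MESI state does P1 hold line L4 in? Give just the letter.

state = I

1. P2: load  L2  bus=[BusRd]  L2: P0=I P1=I P2=E  mem[L2]=40
2. P2: load  L3  bus=[BusRd]  L3: P0=I P1=I P2=E  mem[L3]=30
3. P2: store L3 := 88  bus=[-]  L3: P0=I P1=I P2=M  mem[L3]=30
4. P2: store L7 := 73  bus=[BusRdX]  L7: P0=I P1=I P2=M  mem[L7]=90
5. P1: load  L4  bus=[BusRd]  L4: P0=I P1=E P2=I  mem[L4]=50
6. P2: store L3 := 2  bus=[-]  L3: P0=I P1=I P2=M  mem[L3]=30
7. P0: store L3 := 50  bus=[BusRdX,Flush]  L3: P0=M P1=I P2=I  mem[L3]=2
8. P2: load  L2  bus=[-]  L2: P0=I P1=I P2=E  mem[L2]=40
9. P1: load  L3  bus=[BusRd,Flush]  L3: P0=S P1=S P2=I  mem[L3]=50
10. P2: load  L3  bus=[BusRd]  L3: P0=S P1=S P2=S  mem[L3]=50
11. P0: store L5 := 9  bus=[BusRdX]  L5: P0=M P1=I P2=I  mem[L5]=90
12. P2: store L3 := 55  bus=[BusUpgr]  L3: P0=I P1=I P2=M  mem[L3]=50
13. P0: store L5 := 87  bus=[-]  L5: P0=M P1=I P2=I  mem[L5]=90
14. P0: load  L6  bus=[BusRd]  L6: P0=E P1=I P2=I  mem[L6]=50
15. P2: store L3 := 20  bus=[-]  L3: P0=I P1=I P2=M  mem[L3]=50
16. P2: store L4 := 71  bus=[BusRdX]  L4: P0=I P1=I P2=M  mem[L4]=50
17. P0: store L3 := 11  bus=[BusRdX,Flush]  L3: P0=M P1=I P2=I  mem[L3]=20
18. P0: load  L7  bus=[BusRd,Flush]  L7: P0=S P1=I P2=S  mem[L7]=73
19. P0: store L4 := 49  bus=[BusRdX,Flush]  L4: P0=M P1=I P2=I  mem[L4]=71
20. P0: store L3 := 9  bus=[-]  L3: P0=M P1=I P2=I  mem[L3]=20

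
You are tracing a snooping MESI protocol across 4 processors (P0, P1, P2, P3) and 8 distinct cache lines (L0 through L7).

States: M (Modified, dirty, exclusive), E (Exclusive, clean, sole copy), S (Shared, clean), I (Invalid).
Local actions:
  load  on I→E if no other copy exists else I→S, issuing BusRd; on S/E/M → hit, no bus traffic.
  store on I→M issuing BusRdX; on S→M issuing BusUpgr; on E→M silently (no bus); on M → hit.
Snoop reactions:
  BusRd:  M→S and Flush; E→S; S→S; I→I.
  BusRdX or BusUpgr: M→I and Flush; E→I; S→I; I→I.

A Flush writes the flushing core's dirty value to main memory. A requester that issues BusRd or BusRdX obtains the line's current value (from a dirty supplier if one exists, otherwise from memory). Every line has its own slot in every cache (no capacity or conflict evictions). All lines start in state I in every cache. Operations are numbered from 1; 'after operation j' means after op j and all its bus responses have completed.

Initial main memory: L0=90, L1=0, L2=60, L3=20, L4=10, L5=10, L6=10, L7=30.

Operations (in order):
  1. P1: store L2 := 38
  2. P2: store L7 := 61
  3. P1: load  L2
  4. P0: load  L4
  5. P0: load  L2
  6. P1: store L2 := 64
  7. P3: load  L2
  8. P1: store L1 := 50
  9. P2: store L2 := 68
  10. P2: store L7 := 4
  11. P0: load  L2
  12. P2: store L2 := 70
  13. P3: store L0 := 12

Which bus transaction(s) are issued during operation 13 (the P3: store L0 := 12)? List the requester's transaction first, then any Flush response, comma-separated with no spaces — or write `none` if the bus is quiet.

bus = BusRdX

1. P1: store L2 := 38  bus=[BusRdX]  L2: P0=I P1=M P2=I P3=I  mem[L2]=60
2. P2: store L7 := 61  bus=[BusRdX]  L7: P0=I P1=I P2=M P3=I  mem[L7]=30
3. P1: load  L2  bus=[-]  L2: P0=I P1=M P2=I P3=I  mem[L2]=60
4. P0: load  L4  bus=[BusRd]  L4: P0=E P1=I P2=I P3=I  mem[L4]=10
5. P0: load  L2  bus=[BusRd,Flush]  L2: P0=S P1=S P2=I P3=I  mem[L2]=38
6. P1: store L2 := 64  bus=[BusUpgr]  L2: P0=I P1=M P2=I P3=I  mem[L2]=38
7. P3: load  L2  bus=[BusRd,Flush]  L2: P0=I P1=S P2=I P3=S  mem[L2]=64
8. P1: store L1 := 50  bus=[BusRdX]  L1: P0=I P1=M P2=I P3=I  mem[L1]=0
9. P2: store L2 := 68  bus=[BusRdX]  L2: P0=I P1=I P2=M P3=I  mem[L2]=64
10. P2: store L7 := 4  bus=[-]  L7: P0=I P1=I P2=M P3=I  mem[L7]=30
11. P0: load  L2  bus=[BusRd,Flush]  L2: P0=S P1=I P2=S P3=I  mem[L2]=68
12. P2: store L2 := 70  bus=[BusUpgr]  L2: P0=I P1=I P2=M P3=I  mem[L2]=68
13. P3: store L0 := 12  bus=[BusRdX]  L0: P0=I P1=I P2=I P3=M  mem[L0]=90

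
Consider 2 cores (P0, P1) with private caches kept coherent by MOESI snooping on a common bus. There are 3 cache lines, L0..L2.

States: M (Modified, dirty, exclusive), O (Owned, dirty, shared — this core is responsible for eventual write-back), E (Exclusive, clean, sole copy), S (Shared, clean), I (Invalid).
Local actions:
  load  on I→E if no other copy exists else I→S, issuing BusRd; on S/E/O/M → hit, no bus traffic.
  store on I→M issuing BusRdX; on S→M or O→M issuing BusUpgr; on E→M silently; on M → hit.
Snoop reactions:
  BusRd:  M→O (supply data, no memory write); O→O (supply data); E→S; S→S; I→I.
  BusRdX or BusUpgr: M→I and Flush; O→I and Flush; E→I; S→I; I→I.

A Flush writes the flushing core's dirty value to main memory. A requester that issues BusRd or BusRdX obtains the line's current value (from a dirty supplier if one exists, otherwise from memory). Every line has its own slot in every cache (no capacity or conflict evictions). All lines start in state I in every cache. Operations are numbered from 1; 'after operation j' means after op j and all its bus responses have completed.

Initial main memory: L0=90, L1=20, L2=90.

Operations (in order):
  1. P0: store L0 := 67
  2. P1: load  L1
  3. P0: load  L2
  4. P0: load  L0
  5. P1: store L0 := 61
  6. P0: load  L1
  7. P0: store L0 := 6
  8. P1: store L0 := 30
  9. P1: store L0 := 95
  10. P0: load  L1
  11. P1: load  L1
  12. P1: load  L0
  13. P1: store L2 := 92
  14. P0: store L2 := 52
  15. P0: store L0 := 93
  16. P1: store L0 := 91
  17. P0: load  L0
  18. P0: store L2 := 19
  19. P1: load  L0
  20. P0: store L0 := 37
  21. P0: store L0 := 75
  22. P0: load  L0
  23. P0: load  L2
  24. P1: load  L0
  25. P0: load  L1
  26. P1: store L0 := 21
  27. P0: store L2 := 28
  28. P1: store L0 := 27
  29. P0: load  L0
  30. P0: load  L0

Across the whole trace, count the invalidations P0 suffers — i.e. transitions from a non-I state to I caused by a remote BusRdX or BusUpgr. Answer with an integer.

[1] P0: store L0 := 67 | P0:M(67), P1:I | bus: BusRdX
[2] P1: load  L1 | P0:I, P1:E(20) | bus: BusRd
[3] P0: load  L2 | P0:E(90), P1:I | bus: BusRd
[4] P0: load  L0 | P0:M(67), P1:I | bus: none
[5] P1: store L0 := 61 | P0:I, P1:M(61) | bus: BusRdX,Flush
[6] P0: load  L1 | P0:S(20), P1:S(20) | bus: BusRd
[7] P0: store L0 := 6 | P0:M(6), P1:I | bus: BusRdX,Flush
[8] P1: store L0 := 30 | P0:I, P1:M(30) | bus: BusRdX,Flush
[9] P1: store L0 := 95 | P0:I, P1:M(95) | bus: none
[10] P0: load  L1 | P0:S(20), P1:S(20) | bus: none
[11] P1: load  L1 | P0:S(20), P1:S(20) | bus: none
[12] P1: load  L0 | P0:I, P1:M(95) | bus: none
[13] P1: store L2 := 92 | P0:I, P1:M(92) | bus: BusRdX
[14] P0: store L2 := 52 | P0:M(52), P1:I | bus: BusRdX,Flush
[15] P0: store L0 := 93 | P0:M(93), P1:I | bus: BusRdX,Flush
[16] P1: store L0 := 91 | P0:I, P1:M(91) | bus: BusRdX,Flush
[17] P0: load  L0 | P0:S(91), P1:O(91) | bus: BusRd
[18] P0: store L2 := 19 | P0:M(19), P1:I | bus: none
[19] P1: load  L0 | P0:S(91), P1:O(91) | bus: none
[20] P0: store L0 := 37 | P0:M(37), P1:I | bus: BusUpgr,Flush
[21] P0: store L0 := 75 | P0:M(75), P1:I | bus: none
[22] P0: load  L0 | P0:M(75), P1:I | bus: none
[23] P0: load  L2 | P0:M(19), P1:I | bus: none
[24] P1: load  L0 | P0:O(75), P1:S(75) | bus: BusRd
[25] P0: load  L1 | P0:S(20), P1:S(20) | bus: none
[26] P1: store L0 := 21 | P0:I, P1:M(21) | bus: BusUpgr,Flush
[27] P0: store L2 := 28 | P0:M(28), P1:I | bus: none
[28] P1: store L0 := 27 | P0:I, P1:M(27) | bus: none
[29] P0: load  L0 | P0:S(27), P1:O(27) | bus: BusRd
[30] P0: load  L0 | P0:S(27), P1:O(27) | bus: none

invalidations = 5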